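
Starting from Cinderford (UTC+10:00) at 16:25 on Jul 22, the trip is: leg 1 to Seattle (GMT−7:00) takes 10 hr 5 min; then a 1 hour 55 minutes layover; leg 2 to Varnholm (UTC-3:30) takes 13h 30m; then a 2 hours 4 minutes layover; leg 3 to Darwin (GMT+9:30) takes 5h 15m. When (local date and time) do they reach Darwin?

00:44 on Jul 24

Convert departure to UTC: 16:25 − 10:00 = 06:25 UTC on Jul 22.
Add 10 hours and 5 minutes leg 1 → 16:30 UTC.
Add 1 hour and 55 minutes layover in Seattle → 18:25 UTC.
Add 13 hours and 30 minutes leg 2 → 07:55 UTC (Jul 23).
Add 2 hours 4 minutes layover in Varnholm → 09:59 UTC.
Add 5 hours and 15 minutes leg 3 → 15:14 UTC.
Darwin is UTC+9:30, so local arrival = 15:14 + 9:30 = 00:44 on Jul 24.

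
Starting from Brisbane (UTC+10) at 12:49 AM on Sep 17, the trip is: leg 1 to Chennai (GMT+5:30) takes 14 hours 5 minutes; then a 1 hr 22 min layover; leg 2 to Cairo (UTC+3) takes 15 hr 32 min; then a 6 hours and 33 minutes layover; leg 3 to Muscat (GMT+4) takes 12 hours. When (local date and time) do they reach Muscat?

8:21 PM on September 18

Convert departure to UTC: 12:49 AM − 10:00 = 2:49 PM UTC on Sep 16.
Add 14 hours and 5 minutes leg 1 → 4:54 AM UTC (Sep 17).
Add 1 hour 22 minutes layover in Chennai → 6:16 AM UTC.
Add 15 hours and 32 minutes leg 2 → 9:48 PM UTC.
Add 6 hours and 33 minutes layover in Cairo → 4:21 AM UTC (Sep 18).
Add 12 hours leg 3 → 4:21 PM UTC.
Muscat is UTC+4:00, so local arrival = 4:21 PM + 4:00 = 8:21 PM on Sep 18.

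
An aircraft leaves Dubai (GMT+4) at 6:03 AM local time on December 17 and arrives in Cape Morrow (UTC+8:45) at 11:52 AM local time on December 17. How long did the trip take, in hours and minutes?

Departure in UTC: 6:03 AM − 4:00 = 2:03 AM on Dec 17.
Arrival in UTC: 11:52 AM − 8:45 = 3:07 AM on Dec 17.
Elapsed = 3:07 AM − 2:03 AM = 1 hour 4 minutes.

1 hour 4 minutes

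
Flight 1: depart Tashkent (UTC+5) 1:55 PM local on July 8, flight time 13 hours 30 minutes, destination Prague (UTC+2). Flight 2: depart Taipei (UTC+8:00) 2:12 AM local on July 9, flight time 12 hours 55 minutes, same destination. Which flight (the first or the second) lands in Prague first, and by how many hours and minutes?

Flight 1 in UTC: 1:55 PM − 5:00 = 8:55 AM on Jul 8.
+13 hours 30 minutes → arrive 10:25 PM UTC on Jul 8.
Flight 2 in UTC: 2:12 AM − 8:00 = 6:12 PM on Jul 8.
+12 hours and 55 minutes → arrive 7:07 AM UTC on Jul 9.
Flight 1 lands earlier by 8 hours 42 minutes.

the first, by 8 hours 42 minutes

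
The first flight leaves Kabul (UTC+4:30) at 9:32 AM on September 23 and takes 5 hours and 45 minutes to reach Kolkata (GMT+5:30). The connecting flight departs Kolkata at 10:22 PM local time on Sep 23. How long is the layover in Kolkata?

6 hours 5 minutes

Convert departure to UTC: 9:32 AM − 4:30 = 5:02 AM UTC on Sep 23.
Add 5 hours 45 minutes flight time → 10:47 AM UTC.
Kolkata is UTC+5:30, so local arrival = 10:47 AM + 5:30 = 4:17 PM on Sep 23.
Layover = 10:22 PM − 4:17 PM = 6 hours 5 minutes.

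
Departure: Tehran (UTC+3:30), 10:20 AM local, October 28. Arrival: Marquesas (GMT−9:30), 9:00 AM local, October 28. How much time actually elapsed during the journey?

Departure in UTC: 10:20 AM − 3:30 = 6:50 AM on Oct 28.
Arrival in UTC: 9:00 AM + 9:30 = 6:30 PM on Oct 28.
Elapsed = 6:30 PM − 6:50 AM = 11 hours 40 minutes.

11 hours 40 minutes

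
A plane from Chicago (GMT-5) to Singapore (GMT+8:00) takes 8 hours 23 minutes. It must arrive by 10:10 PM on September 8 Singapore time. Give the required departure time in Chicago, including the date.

12:47 AM on September 8

Target arrival in UTC: 10:10 PM − 8:00 = 2:10 PM on Sep 8.
Subtract 8 hours 23 minutes → departure 5:47 AM UTC on Sep 8.
Chicago is UTC−5:00: 5:47 AM − 5:00 = 12:47 AM on Sep 8.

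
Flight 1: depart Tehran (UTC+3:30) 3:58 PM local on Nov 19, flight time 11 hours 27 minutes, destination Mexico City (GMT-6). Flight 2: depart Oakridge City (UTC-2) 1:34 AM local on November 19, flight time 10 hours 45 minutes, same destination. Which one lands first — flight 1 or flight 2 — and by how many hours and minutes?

the second, by 9 hours 36 minutes

Flight 1 in UTC: 3:58 PM − 3:30 = 12:28 PM on Nov 19.
+11 hours 27 minutes → arrive 11:55 PM UTC on Nov 19.
Flight 2 in UTC: 1:34 AM + 2:00 = 3:34 AM on Nov 19.
+10 hours and 45 minutes → arrive 2:19 PM UTC on Nov 19.
Flight 2 lands earlier by 9 hours 36 minutes.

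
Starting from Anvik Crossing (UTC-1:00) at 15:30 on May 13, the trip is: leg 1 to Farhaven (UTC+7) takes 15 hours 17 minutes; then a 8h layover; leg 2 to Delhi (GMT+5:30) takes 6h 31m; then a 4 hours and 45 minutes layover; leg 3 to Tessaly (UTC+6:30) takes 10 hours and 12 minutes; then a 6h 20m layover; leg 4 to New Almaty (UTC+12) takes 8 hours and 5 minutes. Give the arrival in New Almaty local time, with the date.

Convert departure to UTC: 15:30 + 1:00 = 16:30 UTC on May 13.
Add 15 hours 17 minutes leg 1 → 07:47 UTC (May 14).
Add 8 hours layover in Farhaven → 15:47 UTC.
Add 6 hours and 31 minutes leg 2 → 22:18 UTC.
Add 4 hours and 45 minutes layover in Delhi → 03:03 UTC (May 15).
Add 10 hours 12 minutes leg 3 → 13:15 UTC.
Add 6 hours and 20 minutes layover in Tessaly → 19:35 UTC.
Add 8 hours and 5 minutes leg 4 → 03:40 UTC (May 16).
New Almaty is UTC+12:00, so local arrival = 03:40 + 12:00 = 15:40 on May 16.

15:40 on May 16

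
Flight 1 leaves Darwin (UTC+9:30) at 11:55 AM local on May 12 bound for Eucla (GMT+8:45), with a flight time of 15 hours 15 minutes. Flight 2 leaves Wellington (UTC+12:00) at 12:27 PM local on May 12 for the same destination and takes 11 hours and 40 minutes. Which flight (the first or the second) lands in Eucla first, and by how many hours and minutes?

the second, by 5 hours 33 minutes

Flight 1 in UTC: 11:55 AM − 9:30 = 2:25 AM on May 12.
+15 hours and 15 minutes → arrive 5:40 PM UTC on May 12.
Flight 2 in UTC: 12:27 PM − 12:00 = 12:27 AM on May 12.
+11 hours 40 minutes → arrive 12:07 PM UTC on May 12.
Flight 2 lands earlier by 5 hours 33 minutes.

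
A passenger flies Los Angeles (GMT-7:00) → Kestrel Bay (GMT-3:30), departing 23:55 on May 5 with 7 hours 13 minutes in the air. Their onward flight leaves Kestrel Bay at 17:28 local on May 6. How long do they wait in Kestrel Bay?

6 hours 50 minutes

Convert departure to UTC: 23:55 + 7:00 = 06:55 UTC on May 6.
Add 7 hours 13 minutes flight time → 14:08 UTC.
Kestrel Bay is UTC−3:30, so local arrival = 14:08 − 3:30 = 10:38 on May 6.
Layover = 17:28 − 10:38 = 6 hours 50 minutes.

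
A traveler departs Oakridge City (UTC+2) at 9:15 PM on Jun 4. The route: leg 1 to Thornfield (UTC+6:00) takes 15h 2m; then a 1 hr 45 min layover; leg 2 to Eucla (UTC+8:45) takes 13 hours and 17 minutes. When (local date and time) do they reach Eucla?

10:04 AM on Jun 6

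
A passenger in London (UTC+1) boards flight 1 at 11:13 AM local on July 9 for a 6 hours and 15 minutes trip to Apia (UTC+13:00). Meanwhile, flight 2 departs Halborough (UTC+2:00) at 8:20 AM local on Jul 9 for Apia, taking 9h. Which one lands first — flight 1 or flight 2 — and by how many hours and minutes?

the second, by 1 hour 8 minutes

Flight 1 in UTC: 11:13 AM − 1:00 = 10:13 AM on Jul 9.
+6 hours and 15 minutes → arrive 4:28 PM UTC on Jul 9.
Flight 2 in UTC: 8:20 AM − 2:00 = 6:20 AM on Jul 9.
+9 hours → arrive 3:20 PM UTC on Jul 9.
Flight 2 lands earlier by 1 hour 8 minutes.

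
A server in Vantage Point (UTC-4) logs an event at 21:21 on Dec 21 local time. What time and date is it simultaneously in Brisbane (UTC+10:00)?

In UTC: 21:21 + 4:00 = 01:21 on Dec 22.
Brisbane is UTC+10:00: 01:21 + 10:00 = 11:21 on Dec 22.

11:21 on December 22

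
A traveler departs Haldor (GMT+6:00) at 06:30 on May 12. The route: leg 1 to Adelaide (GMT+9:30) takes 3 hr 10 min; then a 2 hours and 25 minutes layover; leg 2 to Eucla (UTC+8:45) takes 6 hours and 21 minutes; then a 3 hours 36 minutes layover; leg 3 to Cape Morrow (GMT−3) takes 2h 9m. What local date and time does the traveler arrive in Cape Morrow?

15:11 on May 12

Convert departure to UTC: 06:30 − 6:00 = 00:30 UTC on May 12.
Add 3 hours and 10 minutes leg 1 → 03:40 UTC.
Add 2 hours and 25 minutes layover in Adelaide → 06:05 UTC.
Add 6 hours and 21 minutes leg 2 → 12:26 UTC.
Add 3 hours and 36 minutes layover in Eucla → 16:02 UTC.
Add 2 hours and 9 minutes leg 3 → 18:11 UTC.
Cape Morrow is UTC−3:00, so local arrival = 18:11 − 3:00 = 15:11 on May 12.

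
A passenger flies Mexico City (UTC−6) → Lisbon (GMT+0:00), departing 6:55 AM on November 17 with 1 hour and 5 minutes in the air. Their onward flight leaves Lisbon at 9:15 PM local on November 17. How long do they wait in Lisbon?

7 hours 15 minutes

Convert departure to UTC: 6:55 AM + 6:00 = 12:55 PM UTC on Nov 17.
Add 1 hour and 5 minutes flight time → 2:00 PM UTC.
Lisbon is UTC+0, so local arrival is the same: 2:00 PM on Nov 17.
Layover = 9:15 PM − 2:00 PM = 7 hours 15 minutes.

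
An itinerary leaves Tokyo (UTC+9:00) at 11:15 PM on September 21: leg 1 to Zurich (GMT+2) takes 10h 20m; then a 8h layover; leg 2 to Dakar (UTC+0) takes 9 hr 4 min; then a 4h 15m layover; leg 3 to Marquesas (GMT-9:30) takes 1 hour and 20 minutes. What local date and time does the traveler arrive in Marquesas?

1:44 PM on September 22

Convert departure to UTC: 11:15 PM − 9:00 = 2:15 PM UTC on Sep 21.
Add 10 hours and 20 minutes leg 1 → 12:35 AM UTC (Sep 22).
Add 8 hours layover in Zurich → 8:35 AM UTC.
Add 9 hours 4 minutes leg 2 → 5:39 PM UTC.
Add 4 hours 15 minutes layover in Dakar → 9:54 PM UTC.
Add 1 hour 20 minutes leg 3 → 11:14 PM UTC.
Marquesas is UTC−9:30, so local arrival = 11:14 PM − 9:30 = 1:44 PM on Sep 22.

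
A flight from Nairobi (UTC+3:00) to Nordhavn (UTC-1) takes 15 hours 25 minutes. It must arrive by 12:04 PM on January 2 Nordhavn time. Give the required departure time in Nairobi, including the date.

Target arrival in UTC: 12:04 PM + 1:00 = 1:04 PM on Jan 2.
Subtract 15 hours and 25 minutes → departure 9:39 PM UTC on Jan 1.
Nairobi is UTC+3:00: 9:39 PM + 3:00 = 12:39 AM on Jan 2.

12:39 AM on Jan 2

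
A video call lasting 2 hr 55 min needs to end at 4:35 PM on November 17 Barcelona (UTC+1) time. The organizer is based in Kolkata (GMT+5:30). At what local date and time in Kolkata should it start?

Target end time in UTC: 4:35 PM − 1:00 = 3:35 PM on Nov 17.
Subtract 2 hours 55 minutes → start 12:40 PM UTC on Nov 17.
Kolkata is UTC+5:30: 12:40 PM + 5:30 = 6:10 PM on Nov 17.

6:10 PM on November 17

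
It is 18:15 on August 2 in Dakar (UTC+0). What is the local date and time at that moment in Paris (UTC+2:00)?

20:15 on August 2

Dakar is UTC+0 so that is 18:15 UTC.
Paris is UTC+2:00: 18:15 + 2:00 = 20:15 on Aug 2.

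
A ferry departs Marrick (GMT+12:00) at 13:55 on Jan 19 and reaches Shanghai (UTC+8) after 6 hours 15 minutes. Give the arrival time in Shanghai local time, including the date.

Convert departure to UTC: 13:55 − 12:00 = 01:55 UTC on Jan 19.
Add 6 hours 15 minutes travel time → 08:10 UTC.
Shanghai is UTC+8:00, so local arrival = 08:10 + 8:00 = 16:10 on Jan 19.

16:10 on January 19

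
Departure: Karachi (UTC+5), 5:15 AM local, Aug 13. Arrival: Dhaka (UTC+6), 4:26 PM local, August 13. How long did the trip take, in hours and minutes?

Dhaka is 1:00 ahead of Karachi.
Clock-face elapsed time (ignoring zones) is 11 hours 11 minutes.
Actual elapsed = 11 hours 11 minutes − 1:00 = 10 hours 11 minutes.

10 hours 11 minutes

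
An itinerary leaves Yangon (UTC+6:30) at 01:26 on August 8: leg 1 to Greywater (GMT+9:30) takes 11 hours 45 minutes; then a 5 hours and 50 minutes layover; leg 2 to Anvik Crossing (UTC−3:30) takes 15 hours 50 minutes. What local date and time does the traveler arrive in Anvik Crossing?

Convert departure to UTC: 01:26 − 6:30 = 18:56 UTC on Aug 7.
Add 11 hours 45 minutes leg 1 → 06:41 UTC (Aug 8).
Add 5 hours 50 minutes layover in Greywater → 12:31 UTC.
Add 15 hours and 50 minutes leg 2 → 04:21 UTC (Aug 9).
Anvik Crossing is UTC−3:30, so local arrival = 04:21 − 3:30 = 00:51 on Aug 9.

00:51 on August 9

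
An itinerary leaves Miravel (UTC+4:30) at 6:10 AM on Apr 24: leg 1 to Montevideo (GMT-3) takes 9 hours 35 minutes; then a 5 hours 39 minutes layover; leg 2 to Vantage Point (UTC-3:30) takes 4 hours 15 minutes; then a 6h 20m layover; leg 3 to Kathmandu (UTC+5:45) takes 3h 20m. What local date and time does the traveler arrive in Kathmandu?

12:34 PM on Apr 25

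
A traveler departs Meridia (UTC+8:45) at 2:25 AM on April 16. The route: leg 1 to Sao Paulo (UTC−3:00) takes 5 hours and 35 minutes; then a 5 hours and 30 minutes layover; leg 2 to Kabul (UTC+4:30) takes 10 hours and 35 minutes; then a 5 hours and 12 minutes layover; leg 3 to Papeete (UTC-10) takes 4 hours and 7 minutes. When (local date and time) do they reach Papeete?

2:39 PM on April 16

Convert departure to UTC: 2:25 AM − 8:45 = 5:40 PM UTC on Apr 15.
Add 5 hours and 35 minutes leg 1 → 11:15 PM UTC.
Add 5 hours 30 minutes layover in Sao Paulo → 4:45 AM UTC (Apr 16).
Add 10 hours and 35 minutes leg 2 → 3:20 PM UTC.
Add 5 hours and 12 minutes layover in Kabul → 8:32 PM UTC.
Add 4 hours and 7 minutes leg 3 → 12:39 AM UTC (Apr 17).
Papeete is UTC−10:00, so local arrival = 12:39 AM − 10:00 = 2:39 PM on Apr 16.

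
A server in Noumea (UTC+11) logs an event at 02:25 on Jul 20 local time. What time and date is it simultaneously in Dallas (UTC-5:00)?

Dallas is 16:00 behind Noumea.
Shift by the zone difference: 02:25 − 16:00 = 10:25 on Jul 19 in Dallas.

10:25 on Jul 19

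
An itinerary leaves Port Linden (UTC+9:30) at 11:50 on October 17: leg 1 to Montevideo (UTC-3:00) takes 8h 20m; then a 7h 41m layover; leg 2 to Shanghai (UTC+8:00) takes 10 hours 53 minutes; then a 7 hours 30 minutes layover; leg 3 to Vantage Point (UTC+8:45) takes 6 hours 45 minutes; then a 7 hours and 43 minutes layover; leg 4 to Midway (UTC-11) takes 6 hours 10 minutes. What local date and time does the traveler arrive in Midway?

Convert departure to UTC: 11:50 − 9:30 = 02:20 UTC on Oct 17.
Add 8 hours 20 minutes leg 1 → 10:40 UTC.
Add 7 hours and 41 minutes layover in Montevideo → 18:21 UTC.
Add 10 hours and 53 minutes leg 2 → 05:14 UTC (Oct 18).
Add 7 hours 30 minutes layover in Shanghai → 12:44 UTC.
Add 6 hours and 45 minutes leg 3 → 19:29 UTC.
Add 7 hours and 43 minutes layover in Vantage Point → 03:12 UTC (Oct 19).
Add 6 hours and 10 minutes leg 4 → 09:22 UTC.
Midway is UTC−11:00, so local arrival = 09:22 − 11:00 = 22:22 on Oct 18.

22:22 on Oct 18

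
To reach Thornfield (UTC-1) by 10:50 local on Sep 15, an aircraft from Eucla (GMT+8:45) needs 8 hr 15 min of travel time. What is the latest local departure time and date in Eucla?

Target arrival in UTC: 10:50 + 1:00 = 11:50 on Sep 15.
Subtract 8 hours 15 minutes → departure 03:35 UTC on Sep 15.
Eucla is UTC+8:45: 03:35 + 8:45 = 12:20 on Sep 15.

12:20 on September 15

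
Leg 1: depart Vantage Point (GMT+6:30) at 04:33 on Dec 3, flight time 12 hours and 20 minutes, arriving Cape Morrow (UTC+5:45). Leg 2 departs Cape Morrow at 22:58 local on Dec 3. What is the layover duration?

6 hours 50 minutes

Convert departure to UTC: 04:33 − 6:30 = 22:03 UTC on Dec 2.
Add 12 hours and 20 minutes flight time → 10:23 UTC (Dec 3).
Cape Morrow is UTC+5:45, so local arrival = 10:23 + 5:45 = 16:08 on Dec 3.
Layover = 22:58 − 16:08 = 6 hours 50 minutes.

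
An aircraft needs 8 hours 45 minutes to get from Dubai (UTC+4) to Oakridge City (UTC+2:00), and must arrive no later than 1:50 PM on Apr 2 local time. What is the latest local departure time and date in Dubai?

7:05 AM on April 2

Target arrival in UTC: 1:50 PM − 2:00 = 11:50 AM on Apr 2.
Subtract 8 hours and 45 minutes → departure 3:05 AM UTC on Apr 2.
Dubai is UTC+4:00: 3:05 AM + 4:00 = 7:05 AM on Apr 2.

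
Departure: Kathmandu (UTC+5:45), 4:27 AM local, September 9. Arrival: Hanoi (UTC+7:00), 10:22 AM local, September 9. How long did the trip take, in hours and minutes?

4 hours 40 minutes

Hanoi is 1:15 ahead of Kathmandu.
Clock-face elapsed time (ignoring zones) is 5 hours 55 minutes.
Actual elapsed = 5 hours 55 minutes − 1:15 = 4 hours 40 minutes.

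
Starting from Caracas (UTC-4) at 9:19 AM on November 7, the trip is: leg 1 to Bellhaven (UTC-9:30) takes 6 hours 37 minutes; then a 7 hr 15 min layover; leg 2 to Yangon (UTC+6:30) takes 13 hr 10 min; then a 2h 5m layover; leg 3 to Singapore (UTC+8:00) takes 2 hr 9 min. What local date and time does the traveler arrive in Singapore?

Convert departure to UTC: 9:19 AM + 4:00 = 1:19 PM UTC on Nov 7.
Add 6 hours 37 minutes leg 1 → 7:56 PM UTC.
Add 7 hours and 15 minutes layover in Bellhaven → 3:11 AM UTC (Nov 8).
Add 13 hours 10 minutes leg 2 → 4:21 PM UTC.
Add 2 hours 5 minutes layover in Yangon → 6:26 PM UTC.
Add 2 hours 9 minutes leg 3 → 8:35 PM UTC.
Singapore is UTC+8:00, so local arrival = 8:35 PM + 8:00 = 4:35 AM on Nov 9.

4:35 AM on November 9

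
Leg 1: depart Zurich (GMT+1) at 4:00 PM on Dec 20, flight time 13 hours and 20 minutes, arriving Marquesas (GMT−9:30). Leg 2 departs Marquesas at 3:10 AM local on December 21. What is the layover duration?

8 hours 20 minutes

Convert departure to UTC: 4:00 PM − 1:00 = 3:00 PM UTC on Dec 20.
Add 13 hours 20 minutes flight time → 4:20 AM UTC (Dec 21).
Marquesas is UTC−9:30, so local arrival = 4:20 AM − 9:30 = 6:50 PM on Dec 20.
Layover = 3:10 AM − 6:50 PM (+1 day) = 8 hours 20 minutes.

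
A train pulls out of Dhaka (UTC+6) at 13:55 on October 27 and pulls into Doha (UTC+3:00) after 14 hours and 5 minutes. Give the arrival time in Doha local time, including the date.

Doha is 3:00 behind Dhaka.
After 14 hours 5 minutes it is 04:00 (Oct 28) in Dhaka.
Shift by the zone difference: 04:00 − 3:00 = 01:00 on Oct 28 in Doha.

01:00 on October 28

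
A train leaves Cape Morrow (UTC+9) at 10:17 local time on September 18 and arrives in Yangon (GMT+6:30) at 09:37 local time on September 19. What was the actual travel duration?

25 hours 50 minutes

Yangon is 2:30 behind Cape Morrow.
Clock-face elapsed time (ignoring zones) is 23 hours 20 minutes.
Actual elapsed = 23 hours 20 minutes + 2:30 = 25 hours 50 minutes.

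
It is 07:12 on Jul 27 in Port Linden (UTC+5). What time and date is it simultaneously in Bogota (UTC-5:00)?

21:12 on July 26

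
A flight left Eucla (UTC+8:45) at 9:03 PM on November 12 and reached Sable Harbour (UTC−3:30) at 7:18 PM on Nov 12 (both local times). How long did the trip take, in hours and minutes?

Departure in UTC: 9:03 PM − 8:45 = 12:18 PM on Nov 12.
Arrival in UTC: 7:18 PM + 3:30 = 10:48 PM on Nov 12.
Elapsed = 10:48 PM − 12:18 PM = 10 hours 30 minutes.

10 hours 30 minutes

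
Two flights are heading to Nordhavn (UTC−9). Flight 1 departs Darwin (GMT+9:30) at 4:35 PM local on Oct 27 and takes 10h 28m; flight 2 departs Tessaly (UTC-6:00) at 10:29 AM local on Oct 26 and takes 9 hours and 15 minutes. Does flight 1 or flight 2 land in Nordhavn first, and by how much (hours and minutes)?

the second, by 15 hours 49 minutes

Flight 1 in UTC: 4:35 PM − 9:30 = 7:05 AM on Oct 27.
+10 hours 28 minutes → arrive 5:33 PM UTC on Oct 27.
Flight 2 in UTC: 10:29 AM + 6:00 = 4:29 PM on Oct 26.
+9 hours 15 minutes → arrive 1:44 AM UTC on Oct 27.
Flight 2 lands earlier by 15 hours 49 minutes.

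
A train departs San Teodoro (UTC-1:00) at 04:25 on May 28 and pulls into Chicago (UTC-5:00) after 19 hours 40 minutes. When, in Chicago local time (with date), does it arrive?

Chicago is 4:00 behind San Teodoro.
After 19 hours 40 minutes it is 00:05 (May 29) in San Teodoro.
Shift by the zone difference: 00:05 − 4:00 = 20:05 on May 28 in Chicago.

20:05 on May 28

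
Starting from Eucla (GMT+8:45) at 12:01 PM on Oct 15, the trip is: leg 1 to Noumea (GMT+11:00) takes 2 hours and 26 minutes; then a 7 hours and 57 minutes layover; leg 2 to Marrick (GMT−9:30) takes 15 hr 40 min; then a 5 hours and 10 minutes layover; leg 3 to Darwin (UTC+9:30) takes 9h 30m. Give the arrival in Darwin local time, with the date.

5:29 AM on October 17

Convert departure to UTC: 12:01 PM − 8:45 = 3:16 AM UTC on Oct 15.
Add 2 hours and 26 minutes leg 1 → 5:42 AM UTC.
Add 7 hours 57 minutes layover in Noumea → 1:39 PM UTC.
Add 15 hours and 40 minutes leg 2 → 5:19 AM UTC (Oct 16).
Add 5 hours and 10 minutes layover in Marrick → 10:29 AM UTC.
Add 9 hours 30 minutes leg 3 → 7:59 PM UTC.
Darwin is UTC+9:30, so local arrival = 7:59 PM + 9:30 = 5:29 AM on Oct 17.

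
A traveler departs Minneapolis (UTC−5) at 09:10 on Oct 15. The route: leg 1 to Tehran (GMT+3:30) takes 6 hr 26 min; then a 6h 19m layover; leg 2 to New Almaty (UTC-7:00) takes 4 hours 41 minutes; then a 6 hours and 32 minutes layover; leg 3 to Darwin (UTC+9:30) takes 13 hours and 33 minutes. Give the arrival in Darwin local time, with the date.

Convert departure to UTC: 09:10 + 5:00 = 14:10 UTC on Oct 15.
Add 6 hours 26 minutes leg 1 → 20:36 UTC.
Add 6 hours and 19 minutes layover in Tehran → 02:55 UTC (Oct 16).
Add 4 hours and 41 minutes leg 2 → 07:36 UTC.
Add 6 hours and 32 minutes layover in New Almaty → 14:08 UTC.
Add 13 hours and 33 minutes leg 3 → 03:41 UTC (Oct 17).
Darwin is UTC+9:30, so local arrival = 03:41 + 9:30 = 13:11 on Oct 17.

13:11 on October 17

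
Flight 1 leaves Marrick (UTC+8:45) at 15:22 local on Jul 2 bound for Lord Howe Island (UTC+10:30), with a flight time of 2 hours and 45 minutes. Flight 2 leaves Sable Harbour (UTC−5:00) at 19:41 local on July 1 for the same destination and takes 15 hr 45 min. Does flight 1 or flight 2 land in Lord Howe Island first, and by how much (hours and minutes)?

Flight 1 in UTC: 15:22 − 8:45 = 06:37 on Jul 2.
+2 hours and 45 minutes → arrive 09:22 UTC on Jul 2.
Flight 2 in UTC: 19:41 + 5:00 = 00:41 on Jul 2.
+15 hours and 45 minutes → arrive 16:26 UTC on Jul 2.
Flight 1 lands earlier by 7 hours 4 minutes.

the first, by 7 hours 4 minutes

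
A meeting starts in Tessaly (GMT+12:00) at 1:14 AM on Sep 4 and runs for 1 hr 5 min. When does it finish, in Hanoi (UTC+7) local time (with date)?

9:19 PM on Sep 3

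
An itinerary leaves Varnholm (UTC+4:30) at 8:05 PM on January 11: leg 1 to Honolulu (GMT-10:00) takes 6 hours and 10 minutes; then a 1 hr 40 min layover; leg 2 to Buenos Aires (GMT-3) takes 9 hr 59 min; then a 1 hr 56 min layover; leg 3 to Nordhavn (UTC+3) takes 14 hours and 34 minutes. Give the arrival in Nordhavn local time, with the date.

Convert departure to UTC: 8:05 PM − 4:30 = 3:35 PM UTC on Jan 11.
Add 6 hours and 10 minutes leg 1 → 9:45 PM UTC.
Add 1 hour 40 minutes layover in Honolulu → 11:25 PM UTC.
Add 9 hours and 59 minutes leg 2 → 9:24 AM UTC (Jan 12).
Add 1 hour 56 minutes layover in Buenos Aires → 11:20 AM UTC.
Add 14 hours 34 minutes leg 3 → 1:54 AM UTC (Jan 13).
Nordhavn is UTC+3:00, so local arrival = 1:54 AM + 3:00 = 4:54 AM on Jan 13.

4:54 AM on January 13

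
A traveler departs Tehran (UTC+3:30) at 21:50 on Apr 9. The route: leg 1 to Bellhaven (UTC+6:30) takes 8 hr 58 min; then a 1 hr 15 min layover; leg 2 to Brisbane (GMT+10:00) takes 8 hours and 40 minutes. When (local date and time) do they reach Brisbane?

23:13 on April 10

Convert departure to UTC: 21:50 − 3:30 = 18:20 UTC on Apr 9.
Add 8 hours 58 minutes leg 1 → 03:18 UTC (Apr 10).
Add 1 hour 15 minutes layover in Bellhaven → 04:33 UTC.
Add 8 hours and 40 minutes leg 2 → 13:13 UTC.
Brisbane is UTC+10:00, so local arrival = 13:13 + 10:00 = 23:13 on Apr 10.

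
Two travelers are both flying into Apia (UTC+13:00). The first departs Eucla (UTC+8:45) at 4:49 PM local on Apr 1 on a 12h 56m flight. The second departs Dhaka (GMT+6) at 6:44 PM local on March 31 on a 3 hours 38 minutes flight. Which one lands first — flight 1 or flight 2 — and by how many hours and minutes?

the second, by 28 hours 38 minutes

Flight 1 in UTC: 4:49 PM − 8:45 = 8:04 AM on Apr 1.
+12 hours 56 minutes → arrive 9:00 PM UTC on Apr 1.
Flight 2 in UTC: 6:44 PM − 6:00 = 12:44 PM on Mar 31.
+3 hours and 38 minutes → arrive 4:22 PM UTC on Mar 31.
Flight 2 lands earlier by 28 hours 38 minutes.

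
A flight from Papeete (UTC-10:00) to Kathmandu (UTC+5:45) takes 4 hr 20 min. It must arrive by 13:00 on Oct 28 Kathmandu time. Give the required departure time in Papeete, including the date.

16:55 on October 27

Target arrival in UTC: 13:00 − 5:45 = 07:15 on Oct 28.
Subtract 4 hours and 20 minutes → departure 02:55 UTC on Oct 28.
Papeete is UTC−10:00: 02:55 − 10:00 = 16:55 on Oct 27.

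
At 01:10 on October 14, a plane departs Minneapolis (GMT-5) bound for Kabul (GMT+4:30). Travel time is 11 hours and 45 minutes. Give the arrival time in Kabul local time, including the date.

Kabul is 9:30 ahead of Minneapolis.
After 11 hours and 45 minutes it is 12:55 in Minneapolis.
Shift by the zone difference: 12:55 + 9:30 = 22:25 on Oct 14 in Kabul.

22:25 on October 14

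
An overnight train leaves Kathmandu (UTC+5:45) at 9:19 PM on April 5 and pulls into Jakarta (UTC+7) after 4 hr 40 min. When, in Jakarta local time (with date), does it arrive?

3:14 AM on April 6

Jakarta is 1:15 ahead of Kathmandu.
After 4 hours 40 minutes it is 1:59 AM (Apr 6) in Kathmandu.
Shift by the zone difference: 1:59 AM + 1:15 = 3:14 AM on Apr 6 in Jakarta.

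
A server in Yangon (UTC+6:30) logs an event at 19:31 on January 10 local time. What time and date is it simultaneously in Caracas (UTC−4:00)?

In UTC: 19:31 − 6:30 = 13:01 on Jan 10.
Caracas is UTC−4:00: 13:01 − 4:00 = 09:01 on Jan 10.

09:01 on Jan 10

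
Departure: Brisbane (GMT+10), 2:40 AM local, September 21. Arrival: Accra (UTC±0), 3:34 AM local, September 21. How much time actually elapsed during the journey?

10 hours 54 minutes

Accra is 10:00 behind Brisbane.
Clock-face elapsed time (ignoring zones) is 54 minutes.
Actual elapsed = 54 minutes + 10:00 = 10 hours 54 minutes.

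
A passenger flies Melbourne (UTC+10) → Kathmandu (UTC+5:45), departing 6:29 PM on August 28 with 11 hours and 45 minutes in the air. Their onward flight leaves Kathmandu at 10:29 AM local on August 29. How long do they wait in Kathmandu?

Convert departure to UTC: 6:29 PM − 10:00 = 8:29 AM UTC on Aug 28.
Add 11 hours and 45 minutes flight time → 8:14 PM UTC.
Kathmandu is UTC+5:45, so local arrival = 8:14 PM + 5:45 = 1:59 AM on Aug 29.
Layover = 10:29 AM − 1:59 AM = 8 hours 30 minutes.

8 hours 30 minutes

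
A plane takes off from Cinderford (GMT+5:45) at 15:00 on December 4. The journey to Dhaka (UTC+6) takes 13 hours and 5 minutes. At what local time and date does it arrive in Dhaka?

04:20 on December 5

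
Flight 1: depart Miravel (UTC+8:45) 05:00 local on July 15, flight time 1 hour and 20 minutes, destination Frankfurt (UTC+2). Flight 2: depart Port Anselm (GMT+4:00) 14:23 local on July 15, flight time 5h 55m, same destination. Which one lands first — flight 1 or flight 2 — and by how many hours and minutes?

Flight 1 in UTC: 05:00 − 8:45 = 20:15 on Jul 14.
+1 hour 20 minutes → arrive 21:35 UTC on Jul 14.
Flight 2 in UTC: 14:23 − 4:00 = 10:23 on Jul 15.
+5 hours and 55 minutes → arrive 16:18 UTC on Jul 15.
Flight 1 lands earlier by 18 hours 43 minutes.

the first, by 18 hours 43 minutes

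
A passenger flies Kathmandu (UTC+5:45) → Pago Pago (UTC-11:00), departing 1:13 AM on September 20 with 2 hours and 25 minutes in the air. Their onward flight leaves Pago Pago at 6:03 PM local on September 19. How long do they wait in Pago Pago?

Convert departure to UTC: 1:13 AM − 5:45 = 7:28 PM UTC on Sep 19.
Add 2 hours and 25 minutes flight time → 9:53 PM UTC.
Pago Pago is UTC−11:00, so local arrival = 9:53 PM − 11:00 = 10:53 AM on Sep 19.
Layover = 6:03 PM − 10:53 AM = 7 hours 10 minutes.

7 hours 10 minutes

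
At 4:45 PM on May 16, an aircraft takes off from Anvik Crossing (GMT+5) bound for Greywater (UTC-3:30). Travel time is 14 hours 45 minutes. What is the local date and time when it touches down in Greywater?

Convert departure to UTC: 4:45 PM − 5:00 = 11:45 AM UTC on May 16.
Add 14 hours 45 minutes travel time → 2:30 AM UTC (May 17).
Greywater is UTC−3:30, so local arrival = 2:30 AM − 3:30 = 11:00 PM on May 16.

11:00 PM on May 16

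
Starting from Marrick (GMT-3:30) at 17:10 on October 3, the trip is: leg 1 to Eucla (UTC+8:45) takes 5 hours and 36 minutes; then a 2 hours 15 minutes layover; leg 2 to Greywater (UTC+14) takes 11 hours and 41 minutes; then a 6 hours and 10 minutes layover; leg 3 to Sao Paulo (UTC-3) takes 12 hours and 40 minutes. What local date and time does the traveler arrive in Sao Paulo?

08:02 on October 5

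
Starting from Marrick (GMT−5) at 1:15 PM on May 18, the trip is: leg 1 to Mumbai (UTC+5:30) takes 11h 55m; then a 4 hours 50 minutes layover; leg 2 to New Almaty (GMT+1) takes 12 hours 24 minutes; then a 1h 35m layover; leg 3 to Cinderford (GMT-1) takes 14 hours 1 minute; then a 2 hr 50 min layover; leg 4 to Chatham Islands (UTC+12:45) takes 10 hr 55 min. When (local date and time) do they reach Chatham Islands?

5:30 PM on May 21

Convert departure to UTC: 1:15 PM + 5:00 = 6:15 PM UTC on May 18.
Add 11 hours 55 minutes leg 1 → 6:10 AM UTC (May 19).
Add 4 hours and 50 minutes layover in Mumbai → 11:00 AM UTC.
Add 12 hours 24 minutes leg 2 → 11:24 PM UTC.
Add 1 hour and 35 minutes layover in New Almaty → 12:59 AM UTC (May 20).
Add 14 hours 1 minute leg 3 → 3:00 PM UTC.
Add 2 hours and 50 minutes layover in Cinderford → 5:50 PM UTC.
Add 10 hours 55 minutes leg 4 → 4:45 AM UTC (May 21).
Chatham Islands is UTC+12:45, so local arrival = 4:45 AM + 12:45 = 5:30 PM on May 21.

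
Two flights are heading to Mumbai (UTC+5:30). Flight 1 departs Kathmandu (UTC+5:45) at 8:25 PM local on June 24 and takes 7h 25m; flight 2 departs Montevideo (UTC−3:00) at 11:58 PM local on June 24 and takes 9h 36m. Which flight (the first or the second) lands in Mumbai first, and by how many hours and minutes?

Flight 1 in UTC: 8:25 PM − 5:45 = 2:40 PM on Jun 24.
+7 hours 25 minutes → arrive 10:05 PM UTC on Jun 24.
Flight 2 in UTC: 11:58 PM + 3:00 = 2:58 AM on Jun 25.
+9 hours 36 minutes → arrive 12:34 PM UTC on Jun 25.
Flight 1 lands earlier by 14 hours 29 minutes.

the first, by 14 hours 29 minutes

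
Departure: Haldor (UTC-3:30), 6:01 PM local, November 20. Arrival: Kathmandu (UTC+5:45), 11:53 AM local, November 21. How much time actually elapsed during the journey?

8 hours 37 minutes

Departure in UTC: 6:01 PM + 3:30 = 9:31 PM on Nov 20.
Arrival in UTC: 11:53 AM − 5:45 = 6:08 AM on Nov 21.
Elapsed = 6:08 AM − 9:31 PM (+1 day) = 8 hours 37 minutes.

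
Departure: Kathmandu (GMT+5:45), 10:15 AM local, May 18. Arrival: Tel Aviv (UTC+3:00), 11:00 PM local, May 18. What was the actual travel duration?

15 hours 30 minutes

Tel Aviv is 2:45 behind Kathmandu.
Clock-face elapsed time (ignoring zones) is 12 hours 45 minutes.
Actual elapsed = 12 hours 45 minutes + 2:45 = 15 hours 30 minutes.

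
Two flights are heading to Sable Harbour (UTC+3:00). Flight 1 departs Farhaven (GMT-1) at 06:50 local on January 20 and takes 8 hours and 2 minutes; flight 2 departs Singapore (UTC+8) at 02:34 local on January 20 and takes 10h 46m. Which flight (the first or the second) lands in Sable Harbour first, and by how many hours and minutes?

the second, by 10 hours 32 minutes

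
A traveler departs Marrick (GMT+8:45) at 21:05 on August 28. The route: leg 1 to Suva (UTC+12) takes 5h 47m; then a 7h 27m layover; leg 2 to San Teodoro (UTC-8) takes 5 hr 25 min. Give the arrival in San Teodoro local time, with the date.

22:59 on August 28

Convert departure to UTC: 21:05 − 8:45 = 12:20 UTC on Aug 28.
Add 5 hours and 47 minutes leg 1 → 18:07 UTC.
Add 7 hours 27 minutes layover in Suva → 01:34 UTC (Aug 29).
Add 5 hours and 25 minutes leg 2 → 06:59 UTC.
San Teodoro is UTC−8:00, so local arrival = 06:59 − 8:00 = 22:59 on Aug 28.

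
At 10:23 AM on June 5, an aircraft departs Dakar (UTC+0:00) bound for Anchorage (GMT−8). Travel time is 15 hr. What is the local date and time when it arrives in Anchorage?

Dakar is at UTC+0, so departure is already 10:23 AM UTC on Jun 5.
Add 15 hours travel time → 1:23 AM UTC (Jun 6).
Anchorage is UTC−8:00, so local arrival = 1:23 AM − 8:00 = 5:23 PM on Jun 5.

5:23 PM on June 5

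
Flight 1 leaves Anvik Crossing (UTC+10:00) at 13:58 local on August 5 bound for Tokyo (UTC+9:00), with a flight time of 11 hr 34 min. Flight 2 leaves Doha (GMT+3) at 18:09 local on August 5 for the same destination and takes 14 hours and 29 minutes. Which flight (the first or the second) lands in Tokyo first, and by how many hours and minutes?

Flight 1 in UTC: 13:58 − 10:00 = 03:58 on Aug 5.
+11 hours 34 minutes → arrive 15:32 UTC on Aug 5.
Flight 2 in UTC: 18:09 − 3:00 = 15:09 on Aug 5.
+14 hours and 29 minutes → arrive 05:38 UTC on Aug 6.
Flight 1 lands earlier by 14 hours 6 minutes.

the first, by 14 hours 6 minutes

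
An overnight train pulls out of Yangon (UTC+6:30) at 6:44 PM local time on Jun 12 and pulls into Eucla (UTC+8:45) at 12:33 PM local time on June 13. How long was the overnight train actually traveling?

Departure in UTC: 6:44 PM − 6:30 = 12:14 PM on Jun 12.
Arrival in UTC: 12:33 PM − 8:45 = 3:48 AM on Jun 13.
Elapsed = 3:48 AM − 12:14 PM (+1 day) = 15 hours 34 minutes.

15 hours 34 minutes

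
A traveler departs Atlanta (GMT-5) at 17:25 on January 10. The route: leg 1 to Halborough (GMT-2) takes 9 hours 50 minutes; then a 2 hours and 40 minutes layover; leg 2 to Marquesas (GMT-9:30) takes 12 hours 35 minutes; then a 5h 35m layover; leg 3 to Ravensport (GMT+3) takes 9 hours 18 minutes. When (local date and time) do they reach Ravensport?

17:23 on January 12

Convert departure to UTC: 17:25 + 5:00 = 22:25 UTC on Jan 10.
Add 9 hours 50 minutes leg 1 → 08:15 UTC (Jan 11).
Add 2 hours and 40 minutes layover in Halborough → 10:55 UTC.
Add 12 hours and 35 minutes leg 2 → 23:30 UTC.
Add 5 hours 35 minutes layover in Marquesas → 05:05 UTC (Jan 12).
Add 9 hours and 18 minutes leg 3 → 14:23 UTC.
Ravensport is UTC+3:00, so local arrival = 14:23 + 3:00 = 17:23 on Jan 12.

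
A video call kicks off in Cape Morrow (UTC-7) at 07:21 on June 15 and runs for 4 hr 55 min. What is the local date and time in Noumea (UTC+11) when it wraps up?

Convert start to UTC: 07:21 + 7:00 = 14:21 UTC on Jun 15.
Add 4 hours 55 minutes duration → 19:16 UTC.
Noumea is UTC+11:00, so local end time = 19:16 + 11:00 = 06:16 on Jun 16.

06:16 on June 16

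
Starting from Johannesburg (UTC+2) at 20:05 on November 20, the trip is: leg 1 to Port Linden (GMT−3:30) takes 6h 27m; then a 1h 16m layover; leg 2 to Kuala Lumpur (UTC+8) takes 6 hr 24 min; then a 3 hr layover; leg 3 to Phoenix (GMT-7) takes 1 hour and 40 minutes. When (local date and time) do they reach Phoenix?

05:52 on November 21

Convert departure to UTC: 20:05 − 2:00 = 18:05 UTC on Nov 20.
Add 6 hours 27 minutes leg 1 → 00:32 UTC (Nov 21).
Add 1 hour and 16 minutes layover in Port Linden → 01:48 UTC.
Add 6 hours 24 minutes leg 2 → 08:12 UTC.
Add 3 hours layover in Kuala Lumpur → 11:12 UTC.
Add 1 hour 40 minutes leg 3 → 12:52 UTC.
Phoenix is UTC−7:00, so local arrival = 12:52 − 7:00 = 05:52 on Nov 21.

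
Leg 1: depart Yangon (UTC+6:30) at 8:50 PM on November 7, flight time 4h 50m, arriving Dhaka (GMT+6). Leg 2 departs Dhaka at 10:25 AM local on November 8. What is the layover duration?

Convert departure to UTC: 8:50 PM − 6:30 = 2:20 PM UTC on Nov 7.
Add 4 hours and 50 minutes flight time → 7:10 PM UTC.
Dhaka is UTC+6:00, so local arrival = 7:10 PM + 6:00 = 1:10 AM on Nov 8.
Layover = 10:25 AM − 1:10 AM = 9 hours 15 minutes.

9 hours 15 minutes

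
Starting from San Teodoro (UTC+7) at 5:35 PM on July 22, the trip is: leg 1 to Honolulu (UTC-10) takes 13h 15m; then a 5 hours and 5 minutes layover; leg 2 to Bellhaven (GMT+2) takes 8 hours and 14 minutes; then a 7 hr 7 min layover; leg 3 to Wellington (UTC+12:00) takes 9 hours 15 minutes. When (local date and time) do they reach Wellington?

5:31 PM on July 24

Convert departure to UTC: 5:35 PM − 7:00 = 10:35 AM UTC on Jul 22.
Add 13 hours 15 minutes leg 1 → 11:50 PM UTC.
Add 5 hours and 5 minutes layover in Honolulu → 4:55 AM UTC (Jul 23).
Add 8 hours 14 minutes leg 2 → 1:09 PM UTC.
Add 7 hours 7 minutes layover in Bellhaven → 8:16 PM UTC.
Add 9 hours 15 minutes leg 3 → 5:31 AM UTC (Jul 24).
Wellington is UTC+12:00, so local arrival = 5:31 AM + 12:00 = 5:31 PM on Jul 24.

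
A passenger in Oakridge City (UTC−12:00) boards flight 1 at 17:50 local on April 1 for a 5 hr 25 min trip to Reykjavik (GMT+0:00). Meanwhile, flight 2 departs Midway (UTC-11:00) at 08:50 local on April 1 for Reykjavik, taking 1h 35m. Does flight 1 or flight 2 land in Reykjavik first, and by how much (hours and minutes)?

the second, by 13 hours 50 minutes

Flight 1 in UTC: 17:50 + 12:00 = 05:50 on Apr 2.
+5 hours 25 minutes → arrive 11:15 UTC on Apr 2.
Flight 2 in UTC: 08:50 + 11:00 = 19:50 on Apr 1.
+1 hour 35 minutes → arrive 21:25 UTC on Apr 1.
Flight 2 lands earlier by 13 hours 50 minutes.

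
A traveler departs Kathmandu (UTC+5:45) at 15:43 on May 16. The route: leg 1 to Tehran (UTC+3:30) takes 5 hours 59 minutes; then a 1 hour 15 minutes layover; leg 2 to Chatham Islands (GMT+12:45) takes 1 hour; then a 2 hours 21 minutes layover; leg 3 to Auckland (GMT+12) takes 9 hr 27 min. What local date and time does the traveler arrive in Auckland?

Convert departure to UTC: 15:43 − 5:45 = 09:58 UTC on May 16.
Add 5 hours 59 minutes leg 1 → 15:57 UTC.
Add 1 hour and 15 minutes layover in Tehran → 17:12 UTC.
Add 1 hour leg 2 → 18:12 UTC.
Add 2 hours and 21 minutes layover in Chatham Islands → 20:33 UTC.
Add 9 hours and 27 minutes leg 3 → 06:00 UTC (May 17).
Auckland is UTC+12:00, so local arrival = 06:00 + 12:00 = 18:00 on May 17.

18:00 on May 17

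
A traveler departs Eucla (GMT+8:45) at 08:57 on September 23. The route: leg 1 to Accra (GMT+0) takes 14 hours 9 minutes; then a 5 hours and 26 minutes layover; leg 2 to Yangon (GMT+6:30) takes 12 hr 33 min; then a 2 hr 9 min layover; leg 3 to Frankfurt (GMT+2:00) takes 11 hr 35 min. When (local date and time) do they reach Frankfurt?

00:04 on September 25

Convert departure to UTC: 08:57 − 8:45 = 00:12 UTC on Sep 23.
Add 14 hours 9 minutes leg 1 → 14:21 UTC.
Add 5 hours and 26 minutes layover in Accra → 19:47 UTC.
Add 12 hours and 33 minutes leg 2 → 08:20 UTC (Sep 24).
Add 2 hours and 9 minutes layover in Yangon → 10:29 UTC.
Add 11 hours and 35 minutes leg 3 → 22:04 UTC.
Frankfurt is UTC+2:00, so local arrival = 22:04 + 2:00 = 00:04 on Sep 25.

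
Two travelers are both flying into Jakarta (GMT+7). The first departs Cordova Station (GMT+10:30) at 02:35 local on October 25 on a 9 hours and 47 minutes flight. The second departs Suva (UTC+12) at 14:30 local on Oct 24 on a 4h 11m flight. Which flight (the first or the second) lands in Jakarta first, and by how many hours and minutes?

Flight 1 in UTC: 02:35 − 10:30 = 16:05 on Oct 24.
+9 hours 47 minutes → arrive 01:52 UTC on Oct 25.
Flight 2 in UTC: 14:30 − 12:00 = 02:30 on Oct 24.
+4 hours and 11 minutes → arrive 06:41 UTC on Oct 24.
Flight 2 lands earlier by 19 hours 11 minutes.

the second, by 19 hours 11 minutes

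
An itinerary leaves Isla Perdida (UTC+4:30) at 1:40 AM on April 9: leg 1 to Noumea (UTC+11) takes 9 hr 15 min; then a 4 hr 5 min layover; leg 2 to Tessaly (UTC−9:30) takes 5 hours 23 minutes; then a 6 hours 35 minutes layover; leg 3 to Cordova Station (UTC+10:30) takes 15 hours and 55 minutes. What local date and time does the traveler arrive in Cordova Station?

Convert departure to UTC: 1:40 AM − 4:30 = 9:10 PM UTC on Apr 8.
Add 9 hours and 15 minutes leg 1 → 6:25 AM UTC (Apr 9).
Add 4 hours 5 minutes layover in Noumea → 10:30 AM UTC.
Add 5 hours and 23 minutes leg 2 → 3:53 PM UTC.
Add 6 hours 35 minutes layover in Tessaly → 10:28 PM UTC.
Add 15 hours and 55 minutes leg 3 → 2:23 PM UTC (Apr 10).
Cordova Station is UTC+10:30, so local arrival = 2:23 PM + 10:30 = 12:53 AM on Apr 11.

12:53 AM on April 11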